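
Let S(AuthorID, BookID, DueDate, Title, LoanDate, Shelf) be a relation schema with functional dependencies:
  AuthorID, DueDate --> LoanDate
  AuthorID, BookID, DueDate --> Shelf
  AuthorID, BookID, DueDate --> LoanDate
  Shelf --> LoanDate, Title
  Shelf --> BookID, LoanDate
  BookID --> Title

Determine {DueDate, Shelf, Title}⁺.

Start with {DueDate, Shelf, Title}.
Shelf --> LoanDate, Title applies; add {LoanDate} → now {DueDate, LoanDate, Shelf, Title}.
Shelf --> BookID, LoanDate applies; add {BookID} → now {BookID, DueDate, LoanDate, Shelf, Title}.
No further FD applies.

{BookID, DueDate, LoanDate, Shelf, Title}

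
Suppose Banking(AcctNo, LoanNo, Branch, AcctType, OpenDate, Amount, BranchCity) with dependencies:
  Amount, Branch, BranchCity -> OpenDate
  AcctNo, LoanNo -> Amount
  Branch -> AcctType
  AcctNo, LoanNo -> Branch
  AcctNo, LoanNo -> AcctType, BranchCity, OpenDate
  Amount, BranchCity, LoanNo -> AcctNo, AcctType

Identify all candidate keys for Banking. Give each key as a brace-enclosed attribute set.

{AcctNo, LoanNo}, {Amount, BranchCity, LoanNo}

Attributes never on any right-hand side: {LoanNo} — every candidate key must contain it.
Closure of {AcctNo, LoanNo} is {AcctNo, AcctType, Amount, Branch, BranchCity, LoanNo, OpenDate}, the whole schema; {AcctNo, LoanNo} is a candidate key.
Closure of {Amount, BranchCity, LoanNo} is {AcctNo, AcctType, Amount, Branch, BranchCity, LoanNo, OpenDate}, the whole schema; {Amount, BranchCity, LoanNo} is a candidate key.
These are minimal and exhaustive — every other superkey contains one of them.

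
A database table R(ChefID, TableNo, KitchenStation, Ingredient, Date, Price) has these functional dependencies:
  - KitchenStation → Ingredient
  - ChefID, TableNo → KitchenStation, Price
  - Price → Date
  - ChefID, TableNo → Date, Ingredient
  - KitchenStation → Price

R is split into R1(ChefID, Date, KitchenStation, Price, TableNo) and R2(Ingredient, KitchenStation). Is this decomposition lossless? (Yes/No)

The shared attributes are {KitchenStation} and {KitchenStation}⁺ = {Date, Ingredient, KitchenStation, Price}.
Since R2 ⊆ {Date, Ingredient, KitchenStation, Price}, the intersection is a superkey of R2; the decomposition is lossless.

Yes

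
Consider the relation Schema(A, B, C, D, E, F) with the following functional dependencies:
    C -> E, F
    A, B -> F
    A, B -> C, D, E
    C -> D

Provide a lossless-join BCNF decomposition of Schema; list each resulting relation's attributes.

Candidate key of the original relation: {A, B}.
In {A, B, C, D, E, F}, {C} is not a superkey ({C}⁺ restricted to this set is {C, D, E, F}), so split on C -> D, E, F into {C, D, E, F} and {A, B, C}.
{C, D, E, F} is in BCNF.
{A, B, C} is in BCNF.

{A, B, C}; {C, D, E, F}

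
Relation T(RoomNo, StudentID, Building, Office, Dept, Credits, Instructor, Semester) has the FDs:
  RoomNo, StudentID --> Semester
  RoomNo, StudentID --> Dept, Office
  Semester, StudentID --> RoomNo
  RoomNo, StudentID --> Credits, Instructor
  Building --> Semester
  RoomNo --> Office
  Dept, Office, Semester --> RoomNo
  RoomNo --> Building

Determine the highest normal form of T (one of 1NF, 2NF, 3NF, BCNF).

1NF

Candidate keys: {Building, StudentID}, {RoomNo, StudentID}, {Semester, StudentID}. Prime attributes: {Building, RoomNo, Semester, StudentID}.
Building --> Semester breaks BCNF: {Building}⁺ = {Building, Semester}, so {Building} is not a superkey.
RoomNo --> Office determines the non-prime attribute {Office} from a non-superkey — 3NF is violated.
The proper key subset {RoomNo} of {RoomNo, StudentID} determines non-prime {Office}, so the relation is not even in 2NF.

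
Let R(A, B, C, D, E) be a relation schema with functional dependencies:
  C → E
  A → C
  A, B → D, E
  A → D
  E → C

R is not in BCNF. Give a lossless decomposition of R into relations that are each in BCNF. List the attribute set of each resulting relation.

{A, B}; {A, C, D}; {C, E}

Candidate key of the original relation: {A, B}.
Within {A, B, C, D, E}: {C}⁺ ∩ {A, B, C, D, E} = {C, E}, not the whole set, so C → E violates BCNF; decompose into {C, E} and {A, B, C, D}.
{C, E} is in BCNF.
Within {A, B, C, D}: {A}⁺ ∩ {A, B, C, D} = {A, C, D}, not the whole set, so A → C, D violates BCNF; decompose into {A, C, D} and {A, B}.
{A, C, D} is in BCNF.
{A, B} is in BCNF.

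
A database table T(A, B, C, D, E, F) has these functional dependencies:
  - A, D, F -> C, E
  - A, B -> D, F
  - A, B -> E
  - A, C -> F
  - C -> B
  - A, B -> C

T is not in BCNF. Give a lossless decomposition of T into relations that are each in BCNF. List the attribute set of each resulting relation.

Candidate keys of the original relation: {A, B}, {A, C}, {A, D, F}.
In {A, B, C, D, E, F}, {C} is not a superkey ({C}⁺ restricted to this set is {B, C}), so split on C -> B into {B, C} and {A, C, D, E, F}.
{B, C} has no BCNF violation.
{A, C, D, E, F} has no BCNF violation.

{A, C, D, E, F}; {B, C}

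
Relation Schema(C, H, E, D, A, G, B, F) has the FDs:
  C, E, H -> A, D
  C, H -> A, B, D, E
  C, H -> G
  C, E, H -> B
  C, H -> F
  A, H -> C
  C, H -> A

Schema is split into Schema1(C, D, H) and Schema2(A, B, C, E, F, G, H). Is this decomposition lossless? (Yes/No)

Yes

Common attributes: {C, H}; their closure is {A, B, C, D, E, F, G, H}.
Schema1 is contained in that closure, so Schema1 ∩ Schema2 -> Schema1 holds and the join is lossless.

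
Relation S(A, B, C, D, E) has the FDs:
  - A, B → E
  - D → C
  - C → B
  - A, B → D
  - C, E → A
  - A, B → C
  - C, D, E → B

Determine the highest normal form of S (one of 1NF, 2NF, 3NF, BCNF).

Candidate keys: {A, B}, {A, C}, {A, D}, {C, E}, {D, E}. Prime attributes: {A, B, C, D, E}.
D → C: {D}⁺ = {B, C, D}, which is not all of the attributes, so the left side is not a superkey — BCNF is violated.
But every attribute on its right side ({C}) is prime, and the same holds for every other non-superkey FD, so 3NF still holds.

3NF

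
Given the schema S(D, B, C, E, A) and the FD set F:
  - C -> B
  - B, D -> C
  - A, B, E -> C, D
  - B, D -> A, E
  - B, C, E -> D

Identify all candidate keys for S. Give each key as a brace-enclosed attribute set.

{B, D}⁺ = {A, B, C, D, E} — all of the relation — so {B, D} is a candidate key.
{C, D}⁺ = {A, B, C, D, E} — all of the relation — so {C, D} is a candidate key.
{C, E}⁺ = {A, B, C, D, E} — all of the relation — so {C, E} is a candidate key.
{A, B, E}⁺ = {A, B, C, D, E} — all of the relation — so {A, B, E} is a candidate key.
Any other superkey properly contains one of these, so there are no further candidate keys.

{A, B, E}, {B, D}, {C, D}, {C, E}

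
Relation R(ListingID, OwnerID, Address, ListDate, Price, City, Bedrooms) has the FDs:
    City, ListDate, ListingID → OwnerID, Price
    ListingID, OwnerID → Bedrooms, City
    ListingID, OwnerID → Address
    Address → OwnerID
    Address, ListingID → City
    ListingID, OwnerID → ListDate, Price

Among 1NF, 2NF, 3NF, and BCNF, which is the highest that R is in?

3NF

Candidate keys: {Address, ListingID}, {City, ListDate, ListingID}, {ListingID, OwnerID}. Prime attributes: {Address, City, ListDate, ListingID, OwnerID}.
For Address → OwnerID we have {Address}⁺ = {Address, OwnerID}; {Address} is not a superkey, so BCNF fails.
Its right-hand attributes {OwnerID} are all prime, as are those of every other non-superkey FD — the relation is in 3NF.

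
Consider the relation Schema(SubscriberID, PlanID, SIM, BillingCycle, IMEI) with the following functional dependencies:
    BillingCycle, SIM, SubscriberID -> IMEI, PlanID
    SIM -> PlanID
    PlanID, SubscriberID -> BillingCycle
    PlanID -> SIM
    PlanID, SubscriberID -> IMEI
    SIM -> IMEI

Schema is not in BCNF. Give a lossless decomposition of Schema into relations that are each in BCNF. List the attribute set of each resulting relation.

Candidate keys of the original relation: {PlanID, SubscriberID}, {SIM, SubscriberID}.
In {BillingCycle, IMEI, PlanID, SIM, SubscriberID}, {SIM} is not a superkey ({SIM}⁺ restricted to this set is {IMEI, PlanID, SIM}), so split on SIM -> IMEI, PlanID into {IMEI, PlanID, SIM} and {BillingCycle, SIM, SubscriberID}.
{IMEI, PlanID, SIM}: every determinant is a superkey — BCNF.
{BillingCycle, SIM, SubscriberID}: every determinant is a superkey — BCNF.

{BillingCycle, SIM, SubscriberID}; {IMEI, PlanID, SIM}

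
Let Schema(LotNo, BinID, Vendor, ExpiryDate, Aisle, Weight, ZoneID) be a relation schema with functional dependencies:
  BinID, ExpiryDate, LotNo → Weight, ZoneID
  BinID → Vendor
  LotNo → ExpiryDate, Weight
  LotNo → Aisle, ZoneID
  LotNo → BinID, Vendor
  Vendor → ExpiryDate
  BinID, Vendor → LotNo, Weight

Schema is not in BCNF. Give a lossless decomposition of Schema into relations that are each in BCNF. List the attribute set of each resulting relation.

{Aisle, BinID, LotNo, Vendor, Weight, ZoneID}; {ExpiryDate, Vendor}

Candidate keys of the original relation: {BinID}, {LotNo}.
In {Aisle, BinID, ExpiryDate, LotNo, Vendor, Weight, ZoneID}, {Vendor} is not a superkey ({Vendor}⁺ restricted to this set is {ExpiryDate, Vendor}), so split on Vendor → ExpiryDate into {ExpiryDate, Vendor} and {Aisle, BinID, LotNo, Vendor, Weight, ZoneID}.
{ExpiryDate, Vendor}: every determinant is a superkey — BCNF.
{Aisle, BinID, LotNo, Vendor, Weight, ZoneID}: every determinant is a superkey — BCNF.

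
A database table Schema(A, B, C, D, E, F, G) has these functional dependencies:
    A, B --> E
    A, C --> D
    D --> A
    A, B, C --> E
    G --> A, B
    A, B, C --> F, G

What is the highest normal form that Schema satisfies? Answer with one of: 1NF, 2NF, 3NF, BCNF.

1NF

Candidate keys: {A, B, C}, {B, C, D}, {C, G}. Prime attributes: {A, B, C, D, G}.
For A, B --> E we have {A, B}⁺ = {A, B, E}; {A, B} is not a superkey, so BCNF fails.
A, B --> E has non-prime {E} on the right and a non-superkey on the left, so 3NF fails.
Since {G} ⊂ {C, G} and {G}⁺ ⊇ {E} with {E} non-prime, there is a partial dependency; 2NF fails.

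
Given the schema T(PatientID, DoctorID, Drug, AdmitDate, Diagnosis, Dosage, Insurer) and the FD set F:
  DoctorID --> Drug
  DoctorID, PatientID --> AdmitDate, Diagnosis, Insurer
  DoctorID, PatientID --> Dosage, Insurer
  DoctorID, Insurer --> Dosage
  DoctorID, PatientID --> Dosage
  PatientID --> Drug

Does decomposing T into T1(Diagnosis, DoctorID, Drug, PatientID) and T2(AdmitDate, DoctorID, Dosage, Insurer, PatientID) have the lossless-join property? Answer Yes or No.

Yes

T1 ∩ T2 = {DoctorID, PatientID}; its closure under F is {AdmitDate, Diagnosis, DoctorID, Dosage, Drug, Insurer, PatientID}.
This includes all of T1, so the common attributes are a superkey of T1 — the join is lossless.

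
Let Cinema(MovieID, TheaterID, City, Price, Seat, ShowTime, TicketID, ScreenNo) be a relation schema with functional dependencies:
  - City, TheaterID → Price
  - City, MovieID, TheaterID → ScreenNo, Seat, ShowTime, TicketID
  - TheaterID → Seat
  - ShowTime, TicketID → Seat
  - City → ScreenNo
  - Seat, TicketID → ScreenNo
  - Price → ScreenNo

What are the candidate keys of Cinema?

{City, MovieID, TheaterID} never appear on the right of any FD, so every key must include all of them.
{City, MovieID, TheaterID} is a candidate key since {City, MovieID, TheaterID}⁺ = {City, MovieID, Price, ScreenNo, Seat, ShowTime, TheaterID, TicketID} covers every attribute.
No smaller or unrelated set reaches every attribute, so there are no other keys.

{City, MovieID, TheaterID}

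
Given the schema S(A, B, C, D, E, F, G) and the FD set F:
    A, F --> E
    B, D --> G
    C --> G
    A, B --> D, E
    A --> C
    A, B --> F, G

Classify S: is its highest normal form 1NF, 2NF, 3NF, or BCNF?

Candidate key: {A, B}. Prime attributes: {A, B}.
A, F --> E breaks BCNF: {A, F}⁺ = {A, C, E, F, G}, so {A, F} is not a superkey.
Because {E} is non-prime and the left side of A, F --> E is not a superkey, the relation is not in 3NF.
Since {A} ⊂ {A, B} and {A}⁺ ⊇ {C, G} with {C, G} non-prime, there is a partial dependency; 2NF fails.

1NF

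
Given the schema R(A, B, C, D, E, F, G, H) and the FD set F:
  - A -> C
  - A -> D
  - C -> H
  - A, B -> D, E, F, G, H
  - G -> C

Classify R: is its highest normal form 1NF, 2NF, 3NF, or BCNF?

Candidate key: {A, B}. Prime attributes: {A, B}.
For A -> C we have {A}⁺ = {A, C, D, H}; {A} is not a superkey, so BCNF fails.
A -> C has non-prime {C} on the right and a non-superkey on the left, so 3NF fails.
The proper key subset {A} of {A, B} determines non-prime {C, D, H}, so the relation is not even in 2NF.

1NF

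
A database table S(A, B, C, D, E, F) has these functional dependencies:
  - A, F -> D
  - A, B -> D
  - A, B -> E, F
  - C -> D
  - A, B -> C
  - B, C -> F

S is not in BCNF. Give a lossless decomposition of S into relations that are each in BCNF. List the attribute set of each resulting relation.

Candidate key of the original relation: {A, B}.
In {A, B, C, D, E, F}, {A, F} is not a superkey ({A, F}⁺ restricted to this set is {A, D, F}), so split on A, F -> D into {A, D, F} and {A, B, C, E, F}.
{A, D, F} is in BCNF.
In {A, B, C, E, F}, {B, C} is not a superkey ({B, C}⁺ restricted to this set is {B, C, F}), so split on B, C -> F into {B, C, F} and {A, B, C, E}.
{B, C, F} is in BCNF.
{A, B, C, E} is in BCNF.

{A, B, C, E}; {A, D, F}; {B, C, F}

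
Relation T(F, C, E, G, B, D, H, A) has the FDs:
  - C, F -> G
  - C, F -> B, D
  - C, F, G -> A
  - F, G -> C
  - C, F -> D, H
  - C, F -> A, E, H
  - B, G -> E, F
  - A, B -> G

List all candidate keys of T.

Closure of {A, B} is {A, B, C, D, E, F, G, H}, the whole schema; {A, B} is a candidate key.
Closure of {B, G} is {A, B, C, D, E, F, G, H}, the whole schema; {B, G} is a candidate key.
Closure of {C, F} is {A, B, C, D, E, F, G, H}, the whole schema; {C, F} is a candidate key.
Closure of {F, G} is {A, B, C, D, E, F, G, H}, the whole schema; {F, G} is a candidate key.
Any other superkey properly contains one of these, so there are no further candidate keys.

{A, B}, {B, G}, {C, F}, {F, G}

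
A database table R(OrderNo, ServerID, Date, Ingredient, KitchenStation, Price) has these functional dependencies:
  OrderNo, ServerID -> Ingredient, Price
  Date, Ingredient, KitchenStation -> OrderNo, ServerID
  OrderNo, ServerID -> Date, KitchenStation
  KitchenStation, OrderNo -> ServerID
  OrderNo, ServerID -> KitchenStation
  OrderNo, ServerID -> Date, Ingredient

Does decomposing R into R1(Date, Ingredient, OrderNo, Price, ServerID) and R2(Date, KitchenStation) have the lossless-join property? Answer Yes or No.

Common attributes: {Date}; their closure is {Date}.
The closure covers neither R1 nor R2 entirely; the join is not lossless.

No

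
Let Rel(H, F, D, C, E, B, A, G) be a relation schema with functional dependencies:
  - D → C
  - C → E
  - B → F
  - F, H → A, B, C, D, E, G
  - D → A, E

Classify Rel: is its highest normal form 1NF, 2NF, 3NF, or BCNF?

2NF

Candidate keys: {B, H}, {F, H}. Prime attributes: {B, F, H}.
For D → C we have {D}⁺ = {A, C, D, E}; {D} is not a superkey, so BCNF fails.
Because {C} is non-prime and the left side of D → C is not a superkey, the relation is not in 3NF.
No proper subset of a key has a non-prime attribute in its closure, so there is no partial dependency; 2NF holds.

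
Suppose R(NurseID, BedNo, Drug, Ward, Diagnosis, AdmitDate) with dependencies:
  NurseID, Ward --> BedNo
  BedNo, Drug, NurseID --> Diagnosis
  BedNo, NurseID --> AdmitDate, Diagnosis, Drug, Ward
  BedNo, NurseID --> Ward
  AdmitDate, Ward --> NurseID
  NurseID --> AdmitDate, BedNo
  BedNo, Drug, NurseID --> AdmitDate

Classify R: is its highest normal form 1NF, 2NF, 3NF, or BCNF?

Candidate keys: {AdmitDate, Ward}, {NurseID}. Prime attributes: {AdmitDate, NurseID, Ward}.
Each dependency's left side is a superkey — BCNF holds.

BCNF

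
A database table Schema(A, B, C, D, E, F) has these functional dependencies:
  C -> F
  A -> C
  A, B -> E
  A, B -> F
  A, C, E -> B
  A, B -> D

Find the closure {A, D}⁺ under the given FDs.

Start with {A, D}.
A -> C applies; add {C} → now {A, C, D}.
C -> F applies; add {F} → now {A, C, D, F}.
No further FD applies.

{A, C, D, F}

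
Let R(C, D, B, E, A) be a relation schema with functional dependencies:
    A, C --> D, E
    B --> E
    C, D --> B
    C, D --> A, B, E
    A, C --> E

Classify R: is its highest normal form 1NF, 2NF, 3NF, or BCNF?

2NF

Candidate keys: {A, C}, {C, D}. Prime attributes: {A, C, D}.
B --> E: {B}⁺ = {B, E}, which is not all of the attributes, so the left side is not a superkey — BCNF is violated.
B --> E has non-prime {E} on the right and a non-superkey on the left, so 3NF fails.
Checking every proper subset of each key, none determines a non-prime attribute — 2NF is satisfied.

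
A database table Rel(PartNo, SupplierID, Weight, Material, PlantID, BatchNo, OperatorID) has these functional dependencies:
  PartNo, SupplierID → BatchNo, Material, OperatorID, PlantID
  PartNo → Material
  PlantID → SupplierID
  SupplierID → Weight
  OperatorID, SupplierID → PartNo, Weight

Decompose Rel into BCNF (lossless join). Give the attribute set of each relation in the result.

Candidate keys of the original relation: {OperatorID, PlantID}, {OperatorID, SupplierID}, {PartNo, PlantID}, {PartNo, SupplierID}.
Within {BatchNo, Material, OperatorID, PartNo, PlantID, SupplierID, Weight}: {PartNo}⁺ ∩ {BatchNo, Material, OperatorID, PartNo, PlantID, SupplierID, Weight} = {Material, PartNo}, not the whole set, so PartNo → Material violates BCNF; decompose into {Material, PartNo} and {BatchNo, OperatorID, PartNo, PlantID, SupplierID, Weight}.
{Material, PartNo} is in BCNF.
Within {BatchNo, OperatorID, PartNo, PlantID, SupplierID, Weight}: {PlantID}⁺ ∩ {BatchNo, OperatorID, PartNo, PlantID, SupplierID, Weight} = {PlantID, SupplierID, Weight}, not the whole set, so PlantID → SupplierID, Weight violates BCNF; decompose into {PlantID, SupplierID, Weight} and {BatchNo, OperatorID, PartNo, PlantID}.
Within {PlantID, SupplierID, Weight}: {SupplierID}⁺ ∩ {PlantID, SupplierID, Weight} = {SupplierID, Weight}, not the whole set, so SupplierID → Weight violates BCNF; decompose into {SupplierID, Weight} and {PlantID, SupplierID}.
{SupplierID, Weight} is in BCNF.
{PlantID, SupplierID} is in BCNF.
{BatchNo, OperatorID, PartNo, PlantID} is in BCNF.

{BatchNo, OperatorID, PartNo, PlantID}; {Material, PartNo}; {PlantID, SupplierID}; {SupplierID, Weight}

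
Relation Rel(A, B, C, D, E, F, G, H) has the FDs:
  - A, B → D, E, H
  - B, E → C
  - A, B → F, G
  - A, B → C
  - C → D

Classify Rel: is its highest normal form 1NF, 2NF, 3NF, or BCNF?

2NF

Candidate key: {A, B}. Prime attributes: {A, B}.
For B, E → C we have {B, E}⁺ = {B, C, D, E}; {B, E} is not a superkey, so BCNF fails.
B, E → C determines the non-prime attribute {C} from a non-superkey — 3NF is violated.
No non-prime attribute depends on a proper subset of any candidate key, so 2NF holds.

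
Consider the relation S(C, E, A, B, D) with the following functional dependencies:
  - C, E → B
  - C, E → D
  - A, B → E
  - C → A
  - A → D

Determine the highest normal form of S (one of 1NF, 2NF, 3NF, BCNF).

1NF

Candidate keys: {B, C}, {C, E}. Prime attributes: {B, C, E}.
For A, B → E we have {A, B}⁺ = {A, B, D, E}; {A, B} is not a superkey, so BCNF fails.
Because {A} is non-prime and the left side of C → A is not a superkey, the relation is not in 3NF.
Since {C} ⊂ {B, C} and {C}⁺ ⊇ {A, D} with {A, D} non-prime, there is a partial dependency; 2NF fails.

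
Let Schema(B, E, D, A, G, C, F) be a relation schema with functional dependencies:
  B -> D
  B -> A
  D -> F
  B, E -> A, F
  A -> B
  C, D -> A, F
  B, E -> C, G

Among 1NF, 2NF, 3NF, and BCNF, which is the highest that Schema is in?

1NF

Candidate keys: {A, E}, {B, E}, {C, D, E}. Prime attributes: {A, B, C, D, E}.
B -> D: {B}⁺ = {A, B, D, F}, which is not all of the attributes, so the left side is not a superkey — BCNF is violated.
D -> F has non-prime {F} on the right and a non-superkey on the left, so 3NF fails.
The proper key subset {A} of {A, E} determines non-prime {F}, so the relation is not even in 2NF.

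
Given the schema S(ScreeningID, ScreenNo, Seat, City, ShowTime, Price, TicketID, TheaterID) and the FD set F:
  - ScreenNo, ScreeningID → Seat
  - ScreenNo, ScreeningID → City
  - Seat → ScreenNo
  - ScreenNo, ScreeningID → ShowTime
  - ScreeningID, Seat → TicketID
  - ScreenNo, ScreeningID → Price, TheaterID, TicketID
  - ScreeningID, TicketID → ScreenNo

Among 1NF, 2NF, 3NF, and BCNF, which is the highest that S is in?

3NF

Candidate keys: {ScreenNo, ScreeningID}, {ScreeningID, Seat}, {ScreeningID, TicketID}. Prime attributes: {ScreenNo, ScreeningID, Seat, TicketID}.
For Seat → ScreenNo we have {Seat}⁺ = {ScreenNo, Seat}; {Seat} is not a superkey, so BCNF fails.
But every attribute on its right side ({ScreenNo}) is prime, and the same holds for every other non-superkey FD, so 3NF still holds.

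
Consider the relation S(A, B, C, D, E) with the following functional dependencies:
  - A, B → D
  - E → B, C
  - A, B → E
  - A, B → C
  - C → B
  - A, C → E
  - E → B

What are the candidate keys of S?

{A, B}, {A, C}, {A, E}

No FD produces {A}, so it must be in every candidate key.
{A, B}⁺ = {A, B, C, D, E}, which is every attribute, so {A, B} is a candidate key.
{A, C}⁺ = {A, B, C, D, E}, which is every attribute, so {A, C} is a candidate key.
{A, E}⁺ = {A, B, C, D, E}, which is every attribute, so {A, E} is a candidate key.
Any other superkey properly contains one of these, so there are no further candidate keys.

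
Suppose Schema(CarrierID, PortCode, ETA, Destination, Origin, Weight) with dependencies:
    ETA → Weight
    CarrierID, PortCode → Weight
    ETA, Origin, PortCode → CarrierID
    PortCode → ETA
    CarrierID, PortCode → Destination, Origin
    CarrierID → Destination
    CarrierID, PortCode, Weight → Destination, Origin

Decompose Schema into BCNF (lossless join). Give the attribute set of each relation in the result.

{CarrierID, Destination}; {CarrierID, Origin, PortCode}; {ETA, PortCode}; {ETA, Weight}

Candidate keys of the original relation: {CarrierID, PortCode}, {Origin, PortCode}.
Within {CarrierID, Destination, ETA, Origin, PortCode, Weight}: {ETA}⁺ ∩ {CarrierID, Destination, ETA, Origin, PortCode, Weight} = {ETA, Weight}, not the whole set, so ETA → Weight violates BCNF; decompose into {ETA, Weight} and {CarrierID, Destination, ETA, Origin, PortCode}.
{ETA, Weight}: every determinant is a superkey — BCNF.
Within {CarrierID, Destination, ETA, Origin, PortCode}: {PortCode}⁺ ∩ {CarrierID, Destination, ETA, Origin, PortCode} = {ETA, PortCode}, not the whole set, so PortCode → ETA violates BCNF; decompose into {ETA, PortCode} and {CarrierID, Destination, Origin, PortCode}.
{ETA, PortCode}: every determinant is a superkey — BCNF.
Within {CarrierID, Destination, Origin, PortCode}: {CarrierID}⁺ ∩ {CarrierID, Destination, Origin, PortCode} = {CarrierID, Destination}, not the whole set, so CarrierID → Destination violates BCNF; decompose into {CarrierID, Destination} and {CarrierID, Origin, PortCode}.
{CarrierID, Destination}: every determinant is a superkey — BCNF.
{CarrierID, Origin, PortCode}: every determinant is a superkey — BCNF.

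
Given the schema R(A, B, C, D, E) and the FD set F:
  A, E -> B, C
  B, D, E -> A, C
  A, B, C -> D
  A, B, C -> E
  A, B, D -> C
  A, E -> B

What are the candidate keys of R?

Closure of {A, E} is {A, B, C, D, E}, the whole schema; {A, E} is a candidate key.
Closure of {A, B, C} is {A, B, C, D, E}, the whole schema; {A, B, C} is a candidate key.
Closure of {A, B, D} is {A, B, C, D, E}, the whole schema; {A, B, D} is a candidate key.
Closure of {B, D, E} is {A, B, C, D, E}, the whole schema; {B, D, E} is a candidate key.
These are minimal and exhaustive — every other superkey contains one of them.

{A, B, C}, {A, B, D}, {A, E}, {B, D, E}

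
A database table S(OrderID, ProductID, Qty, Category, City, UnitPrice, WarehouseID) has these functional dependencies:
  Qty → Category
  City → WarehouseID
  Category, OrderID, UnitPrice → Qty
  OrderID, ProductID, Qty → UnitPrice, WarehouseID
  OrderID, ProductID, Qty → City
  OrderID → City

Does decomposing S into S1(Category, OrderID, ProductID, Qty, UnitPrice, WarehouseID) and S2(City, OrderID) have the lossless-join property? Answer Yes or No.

The shared attributes are {OrderID} and {OrderID}⁺ = {City, OrderID, WarehouseID}.
This includes all of S2, so the common attributes are a superkey of S2 — the join is lossless.

Yes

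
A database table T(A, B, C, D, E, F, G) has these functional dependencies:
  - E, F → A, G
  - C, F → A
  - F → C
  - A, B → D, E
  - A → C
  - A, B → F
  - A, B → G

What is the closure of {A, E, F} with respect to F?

{A, C, E, F, G}

Start with {A, E, F}.
E, F → A, G applies; add {G} → now {A, E, F, G}.
F → C applies; add {C} → now {A, C, E, F, G}.
No further FD applies.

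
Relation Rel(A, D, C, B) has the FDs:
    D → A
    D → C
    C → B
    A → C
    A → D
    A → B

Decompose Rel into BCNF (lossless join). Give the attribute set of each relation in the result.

{A, C, D}; {B, C}

Candidate keys of the original relation: {A}, {D}.
In {A, B, C, D}, {C} is not a superkey ({C}⁺ restricted to this set is {B, C}), so split on C → B into {B, C} and {A, C, D}.
{B, C} is in BCNF.
{A, C, D} is in BCNF.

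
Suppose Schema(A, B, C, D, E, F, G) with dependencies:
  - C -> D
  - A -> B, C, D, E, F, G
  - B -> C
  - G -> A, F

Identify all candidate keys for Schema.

{A}, {G}

{A} is a candidate key since {A}⁺ = {A, B, C, D, E, F, G} covers every attribute.
{G} is a candidate key since {G}⁺ = {A, B, C, D, E, F, G} covers every attribute.
No proper subset of any of these is a key, and no other minimal superkey exists.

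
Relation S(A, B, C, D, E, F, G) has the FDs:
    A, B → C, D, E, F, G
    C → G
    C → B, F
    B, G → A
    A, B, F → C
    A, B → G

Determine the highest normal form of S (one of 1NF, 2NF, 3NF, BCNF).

Candidate keys: {A, B}, {B, G}, {C}. Prime attributes: {A, B, C, G}.
Each dependency's left side is a superkey — BCNF holds.

BCNF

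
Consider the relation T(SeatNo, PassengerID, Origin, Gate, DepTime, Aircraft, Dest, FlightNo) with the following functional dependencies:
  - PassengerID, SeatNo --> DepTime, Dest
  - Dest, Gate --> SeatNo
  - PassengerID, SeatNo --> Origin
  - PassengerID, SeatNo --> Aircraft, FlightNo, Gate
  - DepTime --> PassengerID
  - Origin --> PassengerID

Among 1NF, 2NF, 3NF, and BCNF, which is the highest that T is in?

Candidate keys: {DepTime, Dest, Gate}, {DepTime, SeatNo}, {Dest, Gate, Origin}, {Dest, Gate, PassengerID}, {Origin, SeatNo}, {PassengerID, SeatNo}. Prime attributes: {DepTime, Dest, Gate, Origin, PassengerID, SeatNo}.
For Dest, Gate --> SeatNo we have {Dest, Gate}⁺ = {Dest, Gate, SeatNo}; {Dest, Gate} is not a superkey, so BCNF fails.
But every attribute on its right side ({SeatNo}) is prime, and the same holds for every other non-superkey FD, so 3NF still holds.

3NF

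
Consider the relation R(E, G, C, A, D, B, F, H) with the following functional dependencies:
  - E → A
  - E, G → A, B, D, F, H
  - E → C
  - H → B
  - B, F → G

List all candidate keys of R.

{B, E, F}, {E, F, H}, {E, G}

{E} never appears on the right of any FD, so every key must include it.
{E, G}⁺ = {A, B, C, D, E, F, G, H} — all of the relation — so {E, G} is a candidate key.
{B, E, F}⁺ = {A, B, C, D, E, F, G, H} — all of the relation — so {B, E, F} is a candidate key.
{E, F, H}⁺ = {A, B, C, D, E, F, G, H} — all of the relation — so {E, F, H} is a candidate key.
No proper subset of any of these is a key, and no other minimal superkey exists.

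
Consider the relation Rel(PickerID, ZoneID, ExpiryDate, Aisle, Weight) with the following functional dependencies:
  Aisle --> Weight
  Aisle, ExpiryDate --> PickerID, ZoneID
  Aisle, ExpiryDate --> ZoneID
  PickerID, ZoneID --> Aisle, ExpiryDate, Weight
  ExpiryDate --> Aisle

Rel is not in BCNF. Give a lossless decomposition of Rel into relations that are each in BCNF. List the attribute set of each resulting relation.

{Aisle, ExpiryDate, PickerID, ZoneID}; {Aisle, Weight}

Candidate keys of the original relation: {ExpiryDate}, {PickerID, ZoneID}.
{Aisle, ExpiryDate, PickerID, Weight, ZoneID}: {Aisle} determines {Aisle, Weight} here but is not a superkey — split on Aisle --> Weight, giving {Aisle, Weight} and {Aisle, ExpiryDate, PickerID, ZoneID}.
{Aisle, Weight} is in BCNF.
{Aisle, ExpiryDate, PickerID, ZoneID} is in BCNF.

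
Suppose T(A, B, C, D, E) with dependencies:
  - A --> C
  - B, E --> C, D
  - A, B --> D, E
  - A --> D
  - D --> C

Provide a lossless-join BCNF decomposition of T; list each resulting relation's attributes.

{A, B, E}; {A, D}; {C, D}

Candidate key of the original relation: {A, B}.
In {A, B, C, D, E}, {A} is not a superkey ({A}⁺ restricted to this set is {A, C, D}), so split on A --> C, D into {A, C, D} and {A, B, E}.
In {A, C, D}, {D} is not a superkey ({D}⁺ restricted to this set is {C, D}), so split on D --> C into {C, D} and {A, D}.
{C, D} has no BCNF violation.
{A, D} has no BCNF violation.
{A, B, E} has no BCNF violation.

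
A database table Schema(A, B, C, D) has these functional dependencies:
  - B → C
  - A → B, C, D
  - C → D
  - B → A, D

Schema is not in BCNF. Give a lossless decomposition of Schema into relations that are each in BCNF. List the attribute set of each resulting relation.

Candidate keys of the original relation: {A}, {B}.
Within {A, B, C, D}: {C}⁺ ∩ {A, B, C, D} = {C, D}, not the whole set, so C → D violates BCNF; decompose into {C, D} and {A, B, C}.
{C, D}: every determinant is a superkey — BCNF.
{A, B, C}: every determinant is a superkey — BCNF.

{A, B, C}; {C, D}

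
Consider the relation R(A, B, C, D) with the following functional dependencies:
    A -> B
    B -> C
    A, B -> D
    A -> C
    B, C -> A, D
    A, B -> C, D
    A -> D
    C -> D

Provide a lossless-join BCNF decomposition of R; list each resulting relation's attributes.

{A, B, C}; {C, D}

Candidate keys of the original relation: {A}, {B}.
In {A, B, C, D}, {C} is not a superkey ({C}⁺ restricted to this set is {C, D}), so split on C -> D into {C, D} and {A, B, C}.
{C, D} is in BCNF.
{A, B, C} is in BCNF.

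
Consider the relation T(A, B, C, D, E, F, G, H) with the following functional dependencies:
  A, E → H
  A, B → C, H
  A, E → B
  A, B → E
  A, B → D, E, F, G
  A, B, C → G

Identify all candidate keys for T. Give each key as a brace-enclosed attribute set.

{A, B}, {A, E}

No FD produces {A}, so it must be in every candidate key.
{A, B}⁺ = {A, B, C, D, E, F, G, H}, which is every attribute, so {A, B} is a candidate key.
{A, E}⁺ = {A, B, C, D, E, F, G, H}, which is every attribute, so {A, E} is a candidate key.
These are minimal and exhaustive — every other superkey contains one of them.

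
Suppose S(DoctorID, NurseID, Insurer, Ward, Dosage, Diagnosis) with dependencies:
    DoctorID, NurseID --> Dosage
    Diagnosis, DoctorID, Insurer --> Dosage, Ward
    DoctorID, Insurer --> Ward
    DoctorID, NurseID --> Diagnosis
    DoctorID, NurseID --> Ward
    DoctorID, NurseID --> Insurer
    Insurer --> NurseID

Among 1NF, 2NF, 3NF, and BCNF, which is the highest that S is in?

Candidate keys: {DoctorID, Insurer}, {DoctorID, NurseID}. Prime attributes: {DoctorID, Insurer, NurseID}.
Insurer --> NurseID breaks BCNF: {Insurer}⁺ = {Insurer, NurseID}, so {Insurer} is not a superkey.
Since {NurseID} ⊆ prime attributes and every other non-superkey FD also has a prime right side, the schema is in 3NF.

3NF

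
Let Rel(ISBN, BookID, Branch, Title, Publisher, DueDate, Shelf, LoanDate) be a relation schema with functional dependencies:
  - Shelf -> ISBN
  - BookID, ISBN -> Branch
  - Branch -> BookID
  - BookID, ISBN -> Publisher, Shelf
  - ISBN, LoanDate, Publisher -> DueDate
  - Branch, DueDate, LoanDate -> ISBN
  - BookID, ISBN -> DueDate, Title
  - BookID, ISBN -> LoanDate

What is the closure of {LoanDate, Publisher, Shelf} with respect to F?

Start with {LoanDate, Publisher, Shelf}.
Shelf -> ISBN applies; add {ISBN} → now {ISBN, LoanDate, Publisher, Shelf}.
ISBN, LoanDate, Publisher -> DueDate applies; add {DueDate} → now {DueDate, ISBN, LoanDate, Publisher, Shelf}.
No further FD applies.

{DueDate, ISBN, LoanDate, Publisher, Shelf}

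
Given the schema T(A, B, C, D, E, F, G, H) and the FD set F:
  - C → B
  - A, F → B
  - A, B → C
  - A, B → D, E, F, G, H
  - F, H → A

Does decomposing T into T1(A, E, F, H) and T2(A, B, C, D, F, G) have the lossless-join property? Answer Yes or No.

Common attributes: {A, F}; their closure is {A, B, C, D, E, F, G, H}.
T1 is contained in that closure, so T1 ∩ T2 → T1 holds and the join is lossless.

Yes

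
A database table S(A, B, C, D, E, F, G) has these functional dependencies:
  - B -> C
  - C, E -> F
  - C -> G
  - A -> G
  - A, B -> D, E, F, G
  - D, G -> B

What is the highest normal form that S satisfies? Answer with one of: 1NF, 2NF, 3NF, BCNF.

1NF

Candidate keys: {A, B}, {A, D}. Prime attributes: {A, B, D}.
For B -> C we have {B}⁺ = {B, C, G}; {B} is not a superkey, so BCNF fails.
Because {C} is non-prime and the left side of B -> C is not a superkey, the relation is not in 3NF.
The proper key subset {A} of {A, B} determines non-prime {G}, so the relation is not even in 2NF.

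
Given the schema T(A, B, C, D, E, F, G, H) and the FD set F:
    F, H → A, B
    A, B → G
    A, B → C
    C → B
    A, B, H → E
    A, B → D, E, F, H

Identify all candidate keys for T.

{A, B} is a candidate key since {A, B}⁺ = {A, B, C, D, E, F, G, H} covers every attribute.
{A, C} is a candidate key since {A, C}⁺ = {A, B, C, D, E, F, G, H} covers every attribute.
{F, H} is a candidate key since {F, H}⁺ = {A, B, C, D, E, F, G, H} covers every attribute.
Any other superkey properly contains one of these, so there are no further candidate keys.

{A, B}, {A, C}, {F, H}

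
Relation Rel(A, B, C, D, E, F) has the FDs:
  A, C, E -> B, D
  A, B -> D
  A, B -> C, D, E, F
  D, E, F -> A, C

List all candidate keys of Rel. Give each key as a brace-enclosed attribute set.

{A, B}, {A, C, E}, {D, E, F}

Closure of {A, B} is {A, B, C, D, E, F}, the whole schema; {A, B} is a candidate key.
Closure of {A, C, E} is {A, B, C, D, E, F}, the whole schema; {A, C, E} is a candidate key.
Closure of {D, E, F} is {A, B, C, D, E, F}, the whole schema; {D, E, F} is a candidate key.
No proper subset of any of these is a key, and no other minimal superkey exists.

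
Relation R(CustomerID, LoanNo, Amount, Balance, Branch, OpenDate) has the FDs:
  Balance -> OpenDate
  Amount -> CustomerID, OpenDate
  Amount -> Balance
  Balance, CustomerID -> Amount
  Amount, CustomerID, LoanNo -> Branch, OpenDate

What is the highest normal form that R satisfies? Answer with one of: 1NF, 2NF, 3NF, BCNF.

1NF

Candidate keys: {Amount, LoanNo}, {Balance, CustomerID, LoanNo}. Prime attributes: {Amount, Balance, CustomerID, LoanNo}.
Balance -> OpenDate: {Balance}⁺ = {Balance, OpenDate}, which is not all of the attributes, so the left side is not a superkey — BCNF is violated.
Because {OpenDate} is non-prime and the left side of Balance -> OpenDate is not a superkey, the relation is not in 3NF.
The proper key subset {Amount} of {Amount, LoanNo} determines non-prime {OpenDate}, so the relation is not even in 2NF.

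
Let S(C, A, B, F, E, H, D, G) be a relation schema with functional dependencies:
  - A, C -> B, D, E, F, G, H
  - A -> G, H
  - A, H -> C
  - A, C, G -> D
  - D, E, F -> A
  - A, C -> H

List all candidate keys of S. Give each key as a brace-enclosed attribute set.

Closure of {A} is {A, B, C, D, E, F, G, H}, the whole schema; {A} is a candidate key.
Closure of {D, E, F} is {A, B, C, D, E, F, G, H}, the whole schema; {D, E, F} is a candidate key.
No proper subset of any of these is a key, and no other minimal superkey exists.

{A}, {D, E, F}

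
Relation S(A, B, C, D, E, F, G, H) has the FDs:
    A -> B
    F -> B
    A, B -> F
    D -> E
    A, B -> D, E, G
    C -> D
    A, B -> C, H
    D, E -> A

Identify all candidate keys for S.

{A}, {C}, {D}

{A}⁺ = {A, B, C, D, E, F, G, H}, which is every attribute, so {A} is a candidate key.
{C}⁺ = {A, B, C, D, E, F, G, H}, which is every attribute, so {C} is a candidate key.
{D}⁺ = {A, B, C, D, E, F, G, H}, which is every attribute, so {D} is a candidate key.
These are minimal and exhaustive — every other superkey contains one of them.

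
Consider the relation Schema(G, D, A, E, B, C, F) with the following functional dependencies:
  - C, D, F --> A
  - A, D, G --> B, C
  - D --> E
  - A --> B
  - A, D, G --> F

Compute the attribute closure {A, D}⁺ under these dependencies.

{A, B, D, E}

Start with {A, D}.
D --> E applies; add {E} → now {A, D, E}.
A --> B applies; add {B} → now {A, B, D, E}.
No further FD applies.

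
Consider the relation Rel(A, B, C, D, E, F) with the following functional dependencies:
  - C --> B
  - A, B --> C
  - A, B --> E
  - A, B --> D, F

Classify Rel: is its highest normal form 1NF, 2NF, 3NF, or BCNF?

3NF

Candidate keys: {A, B}, {A, C}. Prime attributes: {A, B, C}.
C --> B: {C}⁺ = {B, C}, which is not all of the attributes, so the left side is not a superkey — BCNF is violated.
Since {B} ⊆ prime attributes and every other non-superkey FD also has a prime right side, the schema is in 3NF.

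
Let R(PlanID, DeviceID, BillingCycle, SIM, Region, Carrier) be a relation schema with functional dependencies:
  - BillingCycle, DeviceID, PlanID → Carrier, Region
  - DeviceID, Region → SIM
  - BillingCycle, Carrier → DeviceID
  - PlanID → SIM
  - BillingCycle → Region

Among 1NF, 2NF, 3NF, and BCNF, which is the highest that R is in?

1NF

Candidate keys: {BillingCycle, Carrier, PlanID}, {BillingCycle, DeviceID, PlanID}. Prime attributes: {BillingCycle, Carrier, DeviceID, PlanID}.
DeviceID, Region → SIM breaks BCNF: {DeviceID, Region}⁺ = {DeviceID, Region, SIM}, so {DeviceID, Region} is not a superkey.
DeviceID, Region → SIM has non-prime {SIM} on the right and a non-superkey on the left, so 3NF fails.
{BillingCycle} is a proper subset of the key {BillingCycle, Carrier, PlanID}, and {BillingCycle}⁺ contains the non-prime attribute {Region} — a partial dependency, so 2NF is violated.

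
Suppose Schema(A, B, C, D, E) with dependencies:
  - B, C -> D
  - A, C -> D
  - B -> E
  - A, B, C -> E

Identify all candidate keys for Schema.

Attributes never on any right-hand side: {A, B, C} — every candidate key must contain all of them.
{A, B, C}⁺ = {A, B, C, D, E} — all of the relation — so {A, B, C} is a candidate key.
Every other attribute set either contains this one or has a smaller closure.

{A, B, C}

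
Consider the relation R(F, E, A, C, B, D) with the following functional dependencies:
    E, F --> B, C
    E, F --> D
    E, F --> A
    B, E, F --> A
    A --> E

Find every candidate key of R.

Attributes never on any right-hand side: {F} — every candidate key must contain it.
{A, F} is a candidate key since {A, F}⁺ = {A, B, C, D, E, F} covers every attribute.
{E, F} is a candidate key since {E, F}⁺ = {A, B, C, D, E, F} covers every attribute.
These are minimal and exhaustive — every other superkey contains one of them.

{A, F}, {E, F}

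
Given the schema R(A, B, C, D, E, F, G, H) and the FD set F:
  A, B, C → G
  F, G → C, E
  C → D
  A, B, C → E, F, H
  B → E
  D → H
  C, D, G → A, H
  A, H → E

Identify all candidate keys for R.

No FD produces {B}, so it must be in every candidate key.
Closure of {A, B, C} is {A, B, C, D, E, F, G, H}, the whole schema; {A, B, C} is a candidate key.
Closure of {B, C, G} is {A, B, C, D, E, F, G, H}, the whole schema; {B, C, G} is a candidate key.
Closure of {B, F, G} is {A, B, C, D, E, F, G, H}, the whole schema; {B, F, G} is a candidate key.
Any other superkey properly contains one of these, so there are no further candidate keys.

{A, B, C}, {B, C, G}, {B, F, G}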